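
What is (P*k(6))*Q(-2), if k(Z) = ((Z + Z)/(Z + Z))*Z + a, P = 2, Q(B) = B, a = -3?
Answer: -12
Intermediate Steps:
k(Z) = -3 + Z (k(Z) = ((Z + Z)/(Z + Z))*Z - 3 = ((2*Z)/((2*Z)))*Z - 3 = ((2*Z)*(1/(2*Z)))*Z - 3 = 1*Z - 3 = Z - 3 = -3 + Z)
(P*k(6))*Q(-2) = (2*(-3 + 6))*(-2) = (2*3)*(-2) = 6*(-2) = -12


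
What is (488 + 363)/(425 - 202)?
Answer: 851/223 ≈ 3.8161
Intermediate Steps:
(488 + 363)/(425 - 202) = 851/223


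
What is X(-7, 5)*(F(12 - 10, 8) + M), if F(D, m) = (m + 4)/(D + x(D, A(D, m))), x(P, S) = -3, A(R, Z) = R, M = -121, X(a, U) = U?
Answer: -665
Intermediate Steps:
F(D, m) = (4 + m)/(-3 + D) (F(D, m) = (m + 4)/(D - 3) = (4 + m)/(-3 + D))
X(-7, 5)*(F(12 - 10, 8) + M) = 5*((4 + 8)/(-3 + (12 - 10)) - 121) = 5*(12/(-3 + 2) - 121) = 5*(12/(-1) - 121) = 5*(-1*12 - 121) = 5*(-12 - 121) = 5*(-133) = -665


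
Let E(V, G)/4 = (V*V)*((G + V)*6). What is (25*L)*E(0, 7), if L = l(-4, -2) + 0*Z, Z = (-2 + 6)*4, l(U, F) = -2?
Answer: 0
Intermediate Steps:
E(V, G) = 4*V²*(6*G + 6*V) (E(V, G) = 4*((V*V)*((G + V)*6)) = 4*(V²*(6*G + 6*V)) = 4*V²*(6*G + 6*V))
Z = 16 (Z = 4*4 = 16)
L = -2 (L = -2 + 0*16 = -2 + 0 = -2)
(25*L)*E(0, 7) = (25*(-2))*(24*0²*(7 + 0)) = -1200*0*7 = -50*0 = 0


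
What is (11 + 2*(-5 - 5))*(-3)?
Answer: 27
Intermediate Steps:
(11 + 2*(-5 - 5))*(-3) = (11 + 2*(-10))*(-3) = (11 - 20)*(-3) = -9*(-3) = 27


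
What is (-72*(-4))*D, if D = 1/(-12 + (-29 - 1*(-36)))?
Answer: -288/5 ≈ -57.600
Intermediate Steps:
D = -1/5 (D = 1/(-12 + (-29 + 36)) = 1/(-12 + 7) = 1/(-5) = -1/5 ≈ -0.20000)
(-72*(-4))*D = -72*(-4)*(-1/5) = 288*(-1/5) = -288/5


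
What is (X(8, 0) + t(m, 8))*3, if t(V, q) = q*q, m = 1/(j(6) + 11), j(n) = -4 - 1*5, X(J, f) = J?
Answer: 216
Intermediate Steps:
j(n) = -9 (j(n) = -4 - 5 = -9)
m = ½ (m = 1/(-9 + 11) = 1/2 = ½ ≈ 0.50000)
t(V, q) = q²
(X(8, 0) + t(m, 8))*3 = (8 + 8²)*3 = (8 + 64)*3 = 72*3 = 216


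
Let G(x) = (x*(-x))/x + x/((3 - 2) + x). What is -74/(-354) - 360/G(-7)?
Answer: -380507/8673 ≈ -43.873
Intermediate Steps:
G(x) = -x + x/(1 + x) (G(x) = (-x²)/x + x/(1 + x) = -x + x/(1 + x))
-74/(-354) - 360/G(-7) = -74/(-354) - 360/((-1*(-7)²/(1 - 7))) = -74*(-1/354) - 360/((-1*49/(-6))) = 37/177 - 360/((-1*49*(-⅙))) = 37/177 - 360/49/6 = 37/177 - 360*6/49 = 37/177 - 2160/49 = -380507/8673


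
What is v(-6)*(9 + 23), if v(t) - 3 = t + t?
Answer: -288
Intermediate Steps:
v(t) = 3 + 2*t (v(t) = 3 + (t + t) = 3 + 2*t)
v(-6)*(9 + 23) = (3 + 2*(-6))*(9 + 23) = (3 - 12)*32 = -9*32 = -288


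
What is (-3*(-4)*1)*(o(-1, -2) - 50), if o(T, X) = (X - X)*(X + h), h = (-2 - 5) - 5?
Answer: -600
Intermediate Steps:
h = -12 (h = -7 - 5 = -12)
o(T, X) = 0 (o(T, X) = (X - X)*(X - 12) = 0*(-12 + X) = 0)
(-3*(-4)*1)*(o(-1, -2) - 50) = (-3*(-4)*1)*(0 - 50) = (12*1)*(-50) = 12*(-50) = -600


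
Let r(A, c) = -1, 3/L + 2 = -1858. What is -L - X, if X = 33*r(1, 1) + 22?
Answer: 6821/620 ≈ 11.002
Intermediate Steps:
L = -1/620 (L = 3/(-2 - 1858) = 3/(-1860) = 3*(-1/1860) = -1/620 ≈ -0.0016129)
X = -11 (X = 33*(-1) + 22 = -33 + 22 = -11)
-L - X = -1*(-1/620) - 1*(-11) = 1/620 + 11 = 6821/620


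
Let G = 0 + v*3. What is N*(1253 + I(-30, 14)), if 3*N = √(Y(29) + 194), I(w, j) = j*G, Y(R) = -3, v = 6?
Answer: 1505*√191/3 ≈ 6933.2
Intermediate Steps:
G = 18 (G = 0 + 6*3 = 0 + 18 = 18)
I(w, j) = 18*j (I(w, j) = j*18 = 18*j)
N = √191/3 (N = √(-3 + 194)/3 = √191/3 ≈ 4.6068)
N*(1253 + I(-30, 14)) = (√191/3)*(1253 + 18*14) = (√191/3)*(1253 + 252) = (√191/3)*1505 = 1505*√191/3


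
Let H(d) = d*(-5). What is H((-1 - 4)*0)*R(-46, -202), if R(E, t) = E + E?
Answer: 0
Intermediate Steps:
H(d) = -5*d
R(E, t) = 2*E
H((-1 - 4)*0)*R(-46, -202) = (-5*(-1 - 4)*0)*(2*(-46)) = -(-25)*0*(-92) = -5*0*(-92) = 0*(-92) = 0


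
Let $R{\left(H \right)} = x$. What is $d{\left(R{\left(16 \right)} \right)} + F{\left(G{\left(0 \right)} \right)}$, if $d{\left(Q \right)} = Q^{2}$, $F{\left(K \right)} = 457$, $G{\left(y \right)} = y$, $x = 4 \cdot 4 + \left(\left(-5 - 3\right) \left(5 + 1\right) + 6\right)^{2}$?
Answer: $3168857$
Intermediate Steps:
$x = 1780$ ($x = 16 + \left(\left(-8\right) 6 + 6\right)^{2} = 16 + \left(-48 + 6\right)^{2} = 16 + \left(-42\right)^{2} = 16 + 1764 = 1780$)
$R{\left(H \right)} = 1780$
$d{\left(R{\left(16 \right)} \right)} + F{\left(G{\left(0 \right)} \right)} = 1780^{2} + 457 = 3168400 + 457 = 3168857$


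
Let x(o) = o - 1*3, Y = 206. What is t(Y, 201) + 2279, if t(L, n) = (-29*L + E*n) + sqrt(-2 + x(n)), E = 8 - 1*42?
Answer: -10515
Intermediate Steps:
x(o) = -3 + o (x(o) = o - 3 = -3 + o)
E = -34 (E = 8 - 42 = -34)
t(L, n) = sqrt(-5 + n) - 34*n - 29*L (t(L, n) = (-29*L - 34*n) + sqrt(-2 + (-3 + n)) = (-34*n - 29*L) + sqrt(-5 + n) = sqrt(-5 + n) - 34*n - 29*L)
t(Y, 201) + 2279 = (sqrt(-5 + 201) - 34*201 - 29*206) + 2279 = (sqrt(196) - 6834 - 5974) + 2279 = (14 - 6834 - 5974) + 2279 = -12794 + 2279 = -10515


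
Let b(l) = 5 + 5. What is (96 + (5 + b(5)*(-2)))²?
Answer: 6561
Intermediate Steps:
b(l) = 10
(96 + (5 + b(5)*(-2)))² = (96 + (5 + 10*(-2)))² = (96 + (5 - 20))² = (96 - 15)² = 81² = 6561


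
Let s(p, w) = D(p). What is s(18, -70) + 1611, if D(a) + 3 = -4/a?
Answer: 14470/9 ≈ 1607.8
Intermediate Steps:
D(a) = -3 - 4/a
s(p, w) = -3 - 4/p
s(18, -70) + 1611 = (-3 - 4/18) + 1611 = (-3 - 4*1/18) + 1611 = (-3 - 2/9) + 1611 = -29/9 + 1611 = 14470/9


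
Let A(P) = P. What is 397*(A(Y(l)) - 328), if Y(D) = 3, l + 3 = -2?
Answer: -129025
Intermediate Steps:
l = -5 (l = -3 - 2 = -5)
397*(A(Y(l)) - 328) = 397*(3 - 328) = 397*(-325) = -129025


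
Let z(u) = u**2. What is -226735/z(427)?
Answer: -226735/182329 ≈ -1.2435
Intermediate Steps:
-226735/z(427) = -226735/(427**2) = -226735/182329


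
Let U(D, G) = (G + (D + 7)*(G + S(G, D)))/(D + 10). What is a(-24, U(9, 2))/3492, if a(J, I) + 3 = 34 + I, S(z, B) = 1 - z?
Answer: 607/66348 ≈ 0.0091487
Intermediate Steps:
U(D, G) = (7 + D + G)/(10 + D) (U(D, G) = (G + (D + 7)*(G + (1 - G)))/(D + 10) = (G + (7 + D)*1)/(10 + D) = (G + (7 + D))/(10 + D) = (7 + D + G)/(10 + D))
a(J, I) = 31 + I (a(J, I) = -3 + (34 + I) = 31 + I)
a(-24, U(9, 2))/3492 = (31 + (7 + 9 + 2)/(10 + 9))/3492 = (31 + 18/19)*(1/3492) = (607/19)*(1/3492) = 607/66348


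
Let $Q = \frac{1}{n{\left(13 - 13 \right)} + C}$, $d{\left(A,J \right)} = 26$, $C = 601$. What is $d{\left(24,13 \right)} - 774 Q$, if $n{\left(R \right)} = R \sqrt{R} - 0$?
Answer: $\frac{14852}{601} \approx 24.712$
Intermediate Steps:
$n{\left(R \right)} = R^{\frac{3}{2}}$ ($n{\left(R \right)} = R^{\frac{3}{2}} + 0 = R^{\frac{3}{2}}$)
$Q = \frac{1}{601}$ ($Q = \frac{1}{\left(13 - 13\right)^{\frac{3}{2}} + 601} = \frac{1}{0^{\frac{3}{2}} + 601} = \frac{1}{0 + 601} = \frac{1}{601} \approx 0.0016639$)
$d{\left(24,13 \right)} - 774 Q = 26 - \frac{774}{601} = \frac{14852}{601}$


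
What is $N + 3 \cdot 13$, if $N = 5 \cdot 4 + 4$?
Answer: $63$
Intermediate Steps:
$N = 24$ ($N = 20 + 4 = 24$)
$N + 3 \cdot 13 = 24 + 3 \cdot 13 = 24 + 39 = 63$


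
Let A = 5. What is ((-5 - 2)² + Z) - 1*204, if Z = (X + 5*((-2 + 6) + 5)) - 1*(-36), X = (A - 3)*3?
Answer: -68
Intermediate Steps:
X = 6 (X = (5 - 3)*3 = 2*3 = 6)
Z = 87 (Z = (6 + 5*((-2 + 6) + 5)) - 1*(-36) = (6 + 5*(4 + 5)) + 36 = (6 + 5*9) + 36 = (6 + 45) + 36 = 51 + 36 = 87)
((-5 - 2)² + Z) - 1*204 = ((-5 - 2)² + 87) - 1*204 = ((-7)² + 87) - 204 = (49 + 87) - 204 = 136 - 204 = -68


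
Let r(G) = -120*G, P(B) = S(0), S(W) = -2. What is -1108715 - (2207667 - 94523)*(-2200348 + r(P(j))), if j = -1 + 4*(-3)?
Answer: 4649143910837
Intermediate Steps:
j = -13 (j = -1 - 12 = -13)
P(B) = -2
-1108715 - (2207667 - 94523)*(-2200348 + r(P(j))) = -1108715 - (2207667 - 94523)*(-2200348 - 120*(-2)) = -1108715 - 2113144*(-2200348 + 240) = -1108715 - 2113144*(-2200108) = -1108715 - 1*(-4649145019552) = -1108715 + 4649145019552 = 4649143910837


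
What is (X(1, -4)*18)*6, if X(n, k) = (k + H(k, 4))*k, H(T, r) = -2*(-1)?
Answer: 864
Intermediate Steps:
H(T, r) = 2
X(n, k) = k*(2 + k) (X(n, k) = (k + 2)*k = (2 + k)*k = k*(2 + k))
(X(1, -4)*18)*6 = (-4*(2 - 4)*18)*6 = (-4*(-2)*18)*6 = (8*18)*6 = 144*6 = 864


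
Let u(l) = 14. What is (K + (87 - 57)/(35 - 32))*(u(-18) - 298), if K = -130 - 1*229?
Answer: 99116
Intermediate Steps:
K = -359 (K = -130 - 229 = -359)
(K + (87 - 57)/(35 - 32))*(u(-18) - 298) = (-359 + (87 - 57)/(35 - 32))*(14 - 298) = (-359 + 30/3)*(-284) = (-359 + 30*(⅓))*(-284) = (-359 + 10)*(-284) = -349*(-284) = 99116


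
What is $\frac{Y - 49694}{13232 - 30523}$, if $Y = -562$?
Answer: $\frac{50256}{17291} \approx 2.9065$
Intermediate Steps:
$\frac{Y - 49694}{13232 - 30523} = \frac{-562 - 49694}{13232 - 30523} = - \frac{50256}{-17291} = \left(-50256\right) \left(- \frac{1}{17291}\right) = \frac{50256}{17291}$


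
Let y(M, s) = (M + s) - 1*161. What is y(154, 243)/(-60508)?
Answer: -59/15127 ≈ -0.0039003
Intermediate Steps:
y(M, s) = -161 + M + s (y(M, s) = (M + s) - 161 = -161 + M + s)
y(154, 243)/(-60508) = (-161 + 154 + 243)/(-60508) = 236*(-1/60508) = -59/15127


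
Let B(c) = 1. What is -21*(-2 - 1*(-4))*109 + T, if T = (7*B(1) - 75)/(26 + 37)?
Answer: -288482/63 ≈ -4579.1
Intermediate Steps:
T = -68/63 (T = (7*1 - 75)/(26 + 37) = (7 - 75)/63 = -68*1/63 = -68/63 ≈ -1.0794)
-21*(-2 - 1*(-4))*109 + T = -21*(-2 - 1*(-4))*109 - 68/63 = -21*(-2 + 4)*109 - 68/63 = -21*2*109 - 68/63 = -42*109 - 68/63 = -4578 - 68/63 = -288482/63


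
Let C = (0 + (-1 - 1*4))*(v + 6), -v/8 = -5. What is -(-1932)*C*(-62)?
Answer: 27550320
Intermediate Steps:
v = 40 (v = -8*(-5) = 40)
C = -230 (C = (0 + (-1 - 1*4))*(40 + 6) = (0 + (-1 - 4))*46 = (0 - 5)*46 = -5*46 = -230)
-(-1932)*C*(-62) = -(-1932)*(-230)*(-62) = -69*6440*(-62) = -444360*(-62) = 27550320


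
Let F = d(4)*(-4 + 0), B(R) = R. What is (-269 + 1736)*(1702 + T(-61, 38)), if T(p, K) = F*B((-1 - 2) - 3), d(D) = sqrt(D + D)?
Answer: 2496834 + 70416*sqrt(2) ≈ 2.5964e+6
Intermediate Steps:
d(D) = sqrt(2)*sqrt(D) (d(D) = sqrt(2*D) = sqrt(2)*sqrt(D))
F = -8*sqrt(2) (F = (sqrt(2)*sqrt(4))*(-4 + 0) = (sqrt(2)*2)*(-4) = (2*sqrt(2))*(-4) = -8*sqrt(2) ≈ -11.314)
T(p, K) = 48*sqrt(2) (T(p, K) = (-8*sqrt(2))*((-1 - 2) - 3) = (-8*sqrt(2))*(-3 - 3) = -8*sqrt(2)*(-6) = 48*sqrt(2))
(-269 + 1736)*(1702 + T(-61, 38)) = (-269 + 1736)*(1702 + 48*sqrt(2)) = 1467*(1702 + 48*sqrt(2)) = 2496834 + 70416*sqrt(2)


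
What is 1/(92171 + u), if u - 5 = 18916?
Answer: 1/111092 ≈ 9.0016e-6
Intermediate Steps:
u = 18921 (u = 5 + 18916 = 18921)
1/(92171 + u) = 1/(92171 + 18921) = 1/111092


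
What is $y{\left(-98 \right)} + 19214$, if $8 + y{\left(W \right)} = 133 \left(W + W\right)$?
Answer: $-6862$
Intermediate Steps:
$y{\left(W \right)} = -8 + 266 W$ ($y{\left(W \right)} = -8 + 133 \left(W + W\right) = -8 + 133 \cdot 2 W = -8 + 266 W$)
$y{\left(-98 \right)} + 19214 = \left(-8 + 266 \left(-98\right)\right) + 19214 = \left(-8 - 26068\right) + 19214 = -26076 + 19214 = -6862$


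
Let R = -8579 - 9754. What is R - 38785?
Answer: -57118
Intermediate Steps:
R = -18333
R - 38785 = -18333 - 38785 = -57118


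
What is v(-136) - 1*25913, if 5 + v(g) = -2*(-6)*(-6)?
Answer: -25990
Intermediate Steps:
v(g) = -77 (v(g) = -5 - 2*(-6)*(-6) = -5 + 12*(-6) = -5 - 72 = -77)
v(-136) - 1*25913 = -77 - 1*25913 = -77 - 25913 = -25990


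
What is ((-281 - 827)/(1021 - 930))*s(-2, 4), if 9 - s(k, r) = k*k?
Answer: -5540/91 ≈ -60.879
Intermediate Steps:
s(k, r) = 9 - k² (s(k, r) = 9 - k*k = 9 - k²)
((-281 - 827)/(1021 - 930))*s(-2, 4) = ((-281 - 827)/(1021 - 930))*(9 - 1*(-2)²) = (-1108/91)*(9 - 1*4) = (-1108*1/91)*(9 - 4) = -1108/91*5 = -5540/91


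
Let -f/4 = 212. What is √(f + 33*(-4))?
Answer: 14*I*√5 ≈ 31.305*I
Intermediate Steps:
f = -848 (f = -4*212 = -848)
√(f + 33*(-4)) = √(-848 + 33*(-4)) = √(-848 - 132) = √(-980) = 14*I*√5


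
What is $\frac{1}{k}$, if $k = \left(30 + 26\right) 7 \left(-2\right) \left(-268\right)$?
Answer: $\frac{1}{210112} \approx 4.7594 \cdot 10^{-6}$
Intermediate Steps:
$k = 210112$ ($k = 56 \left(-14\right) \left(-268\right) = \left(-784\right) \left(-268\right) = 210112$)
$\frac{1}{k} = \frac{1}{210112}$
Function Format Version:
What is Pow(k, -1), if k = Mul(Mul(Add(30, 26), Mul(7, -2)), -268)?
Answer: Rational(1, 210112) ≈ 4.7594e-6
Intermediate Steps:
k = 210112 (k = Mul(Mul(56, -14), -268) = Mul(-784, -268) = 210112)
Pow(k, -1) = Pow(210112, -1) = Rational(1, 210112)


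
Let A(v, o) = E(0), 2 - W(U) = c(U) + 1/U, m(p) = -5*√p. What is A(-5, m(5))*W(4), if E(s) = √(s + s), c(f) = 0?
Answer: 0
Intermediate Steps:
W(U) = 2 - 1/U (W(U) = 2 - (0 + 1/U) = 2 - 1/U)
E(s) = √2*√s (E(s) = √(2*s) = √2*√s)
A(v, o) = 0 (A(v, o) = √2*√0 = √2*0 = 0)
A(-5, m(5))*W(4) = 0*(2 - 1/4) = 0*(2 - 1*¼) = 0*(2 - ¼) = 0*(7/4) = 0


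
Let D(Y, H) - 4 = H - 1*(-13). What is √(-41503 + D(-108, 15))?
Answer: I*√41471 ≈ 203.64*I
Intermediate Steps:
D(Y, H) = 17 + H (D(Y, H) = 4 + (H - 1*(-13)) = 4 + (H + 13) = 4 + (13 + H) = 17 + H)
√(-41503 + D(-108, 15)) = √(-41503 + (17 + 15)) = √(-41503 + 32) = √(-41471) = I*√41471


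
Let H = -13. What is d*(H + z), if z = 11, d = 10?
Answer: -20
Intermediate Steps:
d*(H + z) = 10*(-13 + 11) = 10*(-2) = -20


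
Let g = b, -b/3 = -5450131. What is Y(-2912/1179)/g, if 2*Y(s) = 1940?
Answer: 970/16350393 ≈ 5.9326e-5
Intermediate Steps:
b = 16350393 (b = -3*(-5450131) = 16350393)
Y(s) = 970 (Y(s) = (½)*1940 = 970)
g = 16350393
Y(-2912/1179)/g = 970/16350393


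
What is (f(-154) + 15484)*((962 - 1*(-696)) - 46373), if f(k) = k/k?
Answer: -692411775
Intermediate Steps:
f(k) = 1
(f(-154) + 15484)*((962 - 1*(-696)) - 46373) = (1 + 15484)*((962 - 1*(-696)) - 46373) = 15485*((962 + 696) - 46373) = 15485*(1658 - 46373) = 15485*(-44715) = -692411775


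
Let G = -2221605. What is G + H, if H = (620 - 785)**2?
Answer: -2194380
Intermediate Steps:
H = 27225 (H = (-165)**2 = 27225)
G + H = -2221605 + 27225 = -2194380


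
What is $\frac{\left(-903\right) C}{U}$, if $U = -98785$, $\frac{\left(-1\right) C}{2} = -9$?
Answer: $\frac{16254}{98785} \approx 0.16454$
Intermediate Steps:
$C = 18$ ($C = \left(-2\right) \left(-9\right) = 18$)
$\frac{\left(-903\right) C}{U} = \frac{\left(-903\right) 18}{-98785} = \left(-16254\right) \left(- \frac{1}{98785}\right) = \frac{16254}{98785}$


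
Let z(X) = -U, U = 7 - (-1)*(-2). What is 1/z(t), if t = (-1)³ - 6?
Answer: -⅕ ≈ -0.20000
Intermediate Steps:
t = -7 (t = -1 - 6 = -7)
U = 5 (U = 7 - 1*2 = 7 - 2 = 5)
z(X) = -5 (z(X) = -1*5 = -5)
1/z(t) = 1/(-5) = -⅕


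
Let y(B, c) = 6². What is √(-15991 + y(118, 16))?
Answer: I*√15955 ≈ 126.31*I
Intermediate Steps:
y(B, c) = 36
√(-15991 + y(118, 16)) = √(-15991 + 36) = √(-15955) = I*√15955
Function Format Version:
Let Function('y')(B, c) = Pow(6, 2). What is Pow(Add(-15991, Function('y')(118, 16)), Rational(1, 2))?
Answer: Mul(I, Pow(15955, Rational(1, 2))) ≈ Mul(126.31, I)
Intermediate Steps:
Function('y')(B, c) = 36
Pow(Add(-15991, Function('y')(118, 16)), Rational(1, 2)) = Pow(Add(-15991, 36), Rational(1, 2)) = Pow(-15955, Rational(1, 2)) = Mul(I, Pow(15955, Rational(1, 2)))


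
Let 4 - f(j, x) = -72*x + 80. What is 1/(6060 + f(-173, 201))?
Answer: 1/20456 ≈ 4.8885e-5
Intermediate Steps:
f(j, x) = -76 + 72*x (f(j, x) = 4 - (-72*x + 80) = 4 - (80 - 72*x) = 4 + (-80 + 72*x) = -76 + 72*x)
1/(6060 + f(-173, 201)) = 1/(6060 + (-76 + 72*201)) = 1/(6060 + (-76 + 14472)) = 1/(6060 + 14396) = 1/20456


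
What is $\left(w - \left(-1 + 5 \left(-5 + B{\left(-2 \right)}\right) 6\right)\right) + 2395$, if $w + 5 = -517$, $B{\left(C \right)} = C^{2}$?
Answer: $1904$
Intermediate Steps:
$w = -522$ ($w = -5 - 517 = -522$)
$\left(w - \left(-1 + 5 \left(-5 + B{\left(-2 \right)}\right) 6\right)\right) + 2395 = \left(-522 - \left(-1 + 5 \left(-5 + \left(-2\right)^{2}\right) 6\right)\right) + 2395 = \left(-522 - \left(-1 + 5 \left(-5 + 4\right) 6\right)\right) + 2395 = \left(-522 - \left(-1 + 5 \left(\left(-1\right) 6\right)\right)\right) + 2395 = \left(-522 + \left(1 - -30\right)\right) + 2395 = \left(-522 + \left(1 + 30\right)\right) + 2395 = \left(-522 + 31\right) + 2395 = -491 + 2395 = 1904$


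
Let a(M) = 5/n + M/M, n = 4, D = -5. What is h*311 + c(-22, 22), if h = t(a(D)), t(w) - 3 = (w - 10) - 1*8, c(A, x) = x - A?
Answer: -15685/4 ≈ -3921.3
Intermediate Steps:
a(M) = 9/4 (a(M) = 5/4 + M/M = 5*(¼) + 1 = 5/4 + 1 = 9/4)
t(w) = -15 + w (t(w) = 3 + ((w - 10) - 1*8) = 3 + ((-10 + w) - 8) = 3 + (-18 + w) = -15 + w)
h = -51/4 (h = -15 + 9/4 = -51/4 ≈ -12.750)
h*311 + c(-22, 22) = -51/4*311 + (22 - 1*(-22)) = -15861/4 + (22 + 22) = -15861/4 + 44 = -15685/4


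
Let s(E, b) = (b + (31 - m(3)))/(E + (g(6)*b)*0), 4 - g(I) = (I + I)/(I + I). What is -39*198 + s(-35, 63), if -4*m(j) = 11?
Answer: -1081467/140 ≈ -7724.8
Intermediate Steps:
m(j) = -11/4 (m(j) = -¼*11 = -11/4)
g(I) = 3 (g(I) = 4 - (I + I)/(I + I) = 4 - 2*I/(2*I) = 4 - 2*I*1/(2*I) = 4 - 1*1 = 4 - 1 = 3)
s(E, b) = (135/4 + b)/E (s(E, b) = (b + (31 - 1*(-11/4)))/(E + (3*b)*0) = (b + (31 + 11/4))/(E + 0) = (b + 135/4)/E = (135/4 + b)/E)
-39*198 + s(-35, 63) = -39*198 + (135/4 + 63)/(-35) = -7722 - 1/35*387/4 = -7722 - 387/140 = -1081467/140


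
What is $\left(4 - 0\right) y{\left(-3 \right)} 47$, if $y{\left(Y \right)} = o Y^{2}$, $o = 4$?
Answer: $6768$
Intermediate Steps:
$y{\left(Y \right)} = 4 Y^{2}$
$\left(4 - 0\right) y{\left(-3 \right)} 47 = \left(4 - 0\right) 4 \left(-3\right)^{2} \cdot 47 = \left(4 + 0\right) 4 \cdot 9 \cdot 47 = 4 \cdot 36 \cdot 47 = 144 \cdot 47 = 6768$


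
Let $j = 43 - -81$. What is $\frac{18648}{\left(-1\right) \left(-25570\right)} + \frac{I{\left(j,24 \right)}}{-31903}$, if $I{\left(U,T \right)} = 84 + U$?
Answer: $\frac{294804292}{407879855} \approx 0.72277$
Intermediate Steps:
$j = 124$ ($j = 43 + 81 = 124$)
$\frac{18648}{\left(-1\right) \left(-25570\right)} + \frac{I{\left(j,24 \right)}}{-31903} = \frac{18648}{\left(-1\right) \left(-25570\right)} + \frac{84 + 124}{-31903} = \frac{18648}{25570} + 208 \left(- \frac{1}{31903}\right) = 18648 \cdot \frac{1}{25570} - \frac{208}{31903} = \frac{9324}{12785} - \frac{208}{31903} = \frac{294804292}{407879855}$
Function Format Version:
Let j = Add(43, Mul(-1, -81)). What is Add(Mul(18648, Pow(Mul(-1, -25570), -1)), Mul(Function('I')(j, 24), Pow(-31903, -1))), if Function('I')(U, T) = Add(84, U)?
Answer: Rational(294804292, 407879855) ≈ 0.72277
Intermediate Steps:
j = 124 (j = Add(43, 81) = 124)
Add(Mul(18648, Pow(Mul(-1, -25570), -1)), Mul(Function('I')(j, 24), Pow(-31903, -1))) = Add(Mul(18648, Pow(Mul(-1, -25570), -1)), Mul(Add(84, 124), Pow(-31903, -1))) = Add(Mul(18648, Pow(25570, -1)), Mul(208, Rational(-1, 31903))) = Add(Mul(18648, Rational(1, 25570)), Rational(-208, 31903)) = Add(Rational(9324, 12785), Rational(-208, 31903)) = Rational(294804292, 407879855)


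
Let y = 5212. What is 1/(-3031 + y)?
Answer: 1/2181 ≈ 0.00045851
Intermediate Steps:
1/(-3031 + y) = 1/(-3031 + 5212) = 1/2181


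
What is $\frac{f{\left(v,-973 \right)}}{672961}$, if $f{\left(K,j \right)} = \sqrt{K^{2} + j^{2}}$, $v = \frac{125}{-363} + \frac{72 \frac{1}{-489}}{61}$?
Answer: $\frac{\sqrt{12333145769499548218}}{2428924193949} \approx 0.0014458$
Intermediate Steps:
$v = - \frac{1251587}{3609309}$ ($v = 125 \left(- \frac{1}{363}\right) + 72 \left(- \frac{1}{489}\right) \frac{1}{61} = - \frac{125}{363} - \frac{24}{9943} = - \frac{1251587}{3609309} \approx -0.34677$)
$\frac{f{\left(v,-973 \right)}}{672961} = \frac{\sqrt{\left(- \frac{1251587}{3609309}\right)^{2} + \left(-973\right)^{2}}}{672961} = \sqrt{\frac{1566470018569}{13027111457481} + 946729} \cdot \frac{1}{672961} = \sqrt{\frac{12333145769499548218}{13027111457481}} \cdot \frac{1}{672961} = \frac{\sqrt{12333145769499548218}}{3609309} \cdot \frac{1}{672961} = \frac{\sqrt{12333145769499548218}}{2428924193949}$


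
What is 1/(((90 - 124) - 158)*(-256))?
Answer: 1/49152 ≈ 2.0345e-5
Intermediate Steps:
1/(((90 - 124) - 158)*(-256)) = 1/((-34 - 158)*(-256)) = 1/(-192*(-256)) = 1/49152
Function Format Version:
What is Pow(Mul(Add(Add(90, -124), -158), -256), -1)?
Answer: Rational(1, 49152) ≈ 2.0345e-5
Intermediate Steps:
Pow(Mul(Add(Add(90, -124), -158), -256), -1) = Pow(Mul(Add(-34, -158), -256), -1) = Pow(Mul(-192, -256), -1) = Pow(49152, -1) = Rational(1, 49152)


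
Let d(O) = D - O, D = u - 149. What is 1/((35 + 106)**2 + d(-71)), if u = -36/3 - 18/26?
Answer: 13/257274 ≈ 5.0530e-5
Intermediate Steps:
u = -165/13 (u = -36*1/3 - 18*1/26 = -12 - 9/13 = -165/13 ≈ -12.692)
D = -2102/13 (D = -165/13 - 149 = -2102/13 ≈ -161.69)
d(O) = -2102/13 - O
1/((35 + 106)**2 + d(-71)) = 1/((35 + 106)**2 + (-2102/13 - 1*(-71))) = 1/(141**2 + (-2102/13 + 71)) = 1/(19881 - 1179/13) = 1/(257274/13) = 13/257274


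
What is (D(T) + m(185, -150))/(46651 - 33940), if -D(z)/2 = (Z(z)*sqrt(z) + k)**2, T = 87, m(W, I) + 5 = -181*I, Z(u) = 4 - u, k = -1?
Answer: -1171543/12711 - 332*sqrt(87)/12711 ≈ -92.411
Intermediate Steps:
m(W, I) = -5 - 181*I
D(z) = -2*(-1 + sqrt(z)*(4 - z))**2 (D(z) = -2*((4 - z)*sqrt(z) - 1)**2 = -2*(sqrt(z)*(4 - z) - 1)**2 = -2*(-1 + sqrt(z)*(4 - z))**2)
(D(T) + m(185, -150))/(46651 - 33940) = (-2*(1 + sqrt(87)*(-4 + 87))**2 + (-5 - 181*(-150)))/(46651 - 33940) = (-2*(1 + sqrt(87)*83)**2 + (-5 + 27150))/12711 = (-2*(1 + 83*sqrt(87))**2 + 27145)*(1/12711) = (27145 - 2*(1 + 83*sqrt(87))**2)*(1/12711) = 27145/12711 - 2*(1 + 83*sqrt(87))**2/12711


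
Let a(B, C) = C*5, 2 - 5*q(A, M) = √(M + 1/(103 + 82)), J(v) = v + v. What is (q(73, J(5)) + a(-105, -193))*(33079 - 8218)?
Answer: -119904603/5 - 24861*√342435/925 ≈ -2.3997e+7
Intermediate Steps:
J(v) = 2*v
q(A, M) = ⅖ - √(1/185 + M)/5 (q(A, M) = ⅖ - √(M + 1/(103 + 82))/5 = ⅖ - √(M + 1/185)/5 = ⅖ - √(1/185 + M)/5)
a(B, C) = 5*C
(q(73, J(5)) + a(-105, -193))*(33079 - 8218) = ((⅖ - √(185 + 34225*(2*5))/925) + 5*(-193))*(33079 - 8218) = ((⅖ - √(185 + 34225*10)/925) - 965)*24861 = ((⅖ - √(185 + 342250)/925) - 965)*24861 = ((⅖ - √342435/925) - 965)*24861 = (-4823/5 - √342435/925)*24861 = -119904603/5 - 24861*√342435/925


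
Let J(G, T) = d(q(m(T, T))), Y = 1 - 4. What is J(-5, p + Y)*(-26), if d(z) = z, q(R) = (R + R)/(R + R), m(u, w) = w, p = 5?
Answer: -26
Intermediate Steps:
Y = -3
q(R) = 1 (q(R) = (2*R)/((2*R)) = (2*R)*(1/(2*R)) = 1)
J(G, T) = 1
J(-5, p + Y)*(-26) = 1*(-26) = -26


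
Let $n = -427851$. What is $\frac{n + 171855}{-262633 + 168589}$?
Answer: $\frac{21333}{7837} \approx 2.7221$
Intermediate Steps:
$\frac{n + 171855}{-262633 + 168589} = \frac{-427851 + 171855}{-262633 + 168589} = - \frac{255996}{-94044} = \left(-255996\right) \left(- \frac{1}{94044}\right) = \frac{21333}{7837}$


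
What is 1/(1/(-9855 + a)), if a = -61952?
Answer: -71807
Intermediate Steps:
1/(1/(-9855 + a)) = 1/(1/(-9855 - 61952)) = 1/(1/(-71807)) = 1/(-1/71807) = -71807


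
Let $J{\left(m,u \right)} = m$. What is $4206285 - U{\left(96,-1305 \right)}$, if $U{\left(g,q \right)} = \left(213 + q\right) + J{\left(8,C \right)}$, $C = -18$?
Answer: $4207369$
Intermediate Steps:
$U{\left(g,q \right)} = 221 + q$ ($U{\left(g,q \right)} = \left(213 + q\right) + 8 = 221 + q$)
$4206285 - U{\left(96,-1305 \right)} = 4206285 - \left(221 - 1305\right) = 4206285 - -1084 = 4206285 + 1084 = 4207369$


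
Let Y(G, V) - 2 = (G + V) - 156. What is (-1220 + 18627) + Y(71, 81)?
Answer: 17405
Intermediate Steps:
Y(G, V) = -154 + G + V (Y(G, V) = 2 + ((G + V) - 156) = 2 + (-156 + G + V) = -154 + G + V)
(-1220 + 18627) + Y(71, 81) = (-1220 + 18627) + (-154 + 71 + 81) = 17407 - 2 = 17405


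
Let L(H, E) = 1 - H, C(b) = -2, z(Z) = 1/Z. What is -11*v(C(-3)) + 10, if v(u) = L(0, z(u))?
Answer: -1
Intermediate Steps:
v(u) = 1 (v(u) = 1 - 1*0 = 1 + 0 = 1)
-11*v(C(-3)) + 10 = -11*1 + 10 = -11 + 10 = -1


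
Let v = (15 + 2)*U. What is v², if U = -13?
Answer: 48841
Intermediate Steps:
v = -221 (v = (15 + 2)*(-13) = 17*(-13) = -221)
v² = (-221)² = 48841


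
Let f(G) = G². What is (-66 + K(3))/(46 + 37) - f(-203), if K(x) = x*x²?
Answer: -3420386/83 ≈ -41210.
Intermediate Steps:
K(x) = x³
(-66 + K(3))/(46 + 37) - f(-203) = (-66 + 3³)/(46 + 37) - 1*(-203)² = (-66 + 27)/83 - 1*41209 = -39*1/83 - 41209 = -39/83 - 41209 = -3420386/83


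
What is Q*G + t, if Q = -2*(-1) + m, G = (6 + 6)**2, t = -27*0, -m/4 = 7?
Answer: -3744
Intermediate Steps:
m = -28 (m = -4*7 = -28)
t = 0
G = 144 (G = 12**2 = 144)
Q = -26 (Q = -2*(-1) - 28 = 2 - 28 = -26)
Q*G + t = -26*144 + 0 = -3744 + 0 = -3744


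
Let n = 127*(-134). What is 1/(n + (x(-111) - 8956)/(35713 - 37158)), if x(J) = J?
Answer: -1445/24581943 ≈ -5.8783e-5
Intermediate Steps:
n = -17018
1/(n + (x(-111) - 8956)/(35713 - 37158)) = 1/(-17018 + (-111 - 8956)/(35713 - 37158)) = 1/(-17018 - 9067/(-1445)) = 1/(-17018 - 9067*(-1/1445)) = 1/(-17018 + 9067/1445) = 1/(-24581943/1445) = -1445/24581943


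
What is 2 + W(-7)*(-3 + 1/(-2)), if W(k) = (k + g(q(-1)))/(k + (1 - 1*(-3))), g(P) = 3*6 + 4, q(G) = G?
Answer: 39/2 ≈ 19.500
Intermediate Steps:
g(P) = 22 (g(P) = 18 + 4 = 22)
W(k) = (22 + k)/(4 + k) (W(k) = (k + 22)/(k + (1 - 1*(-3))) = (22 + k)/(k + (1 + 3)) = (22 + k)/(k + 4) = (22 + k)/(4 + k))
2 + W(-7)*(-3 + 1/(-2)) = 2 + ((22 - 7)/(4 - 7))*(-3 + 1/(-2)) = 2 + (15/(-3))*(-3 - ½) = 2 - ⅓*15*(-7/2) = 2 - 5*(-7/2) = 2 + 35/2 = 39/2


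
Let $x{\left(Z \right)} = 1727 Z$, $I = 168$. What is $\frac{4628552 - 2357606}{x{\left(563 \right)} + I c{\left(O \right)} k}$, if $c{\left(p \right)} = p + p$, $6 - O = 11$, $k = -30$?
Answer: $\frac{2270946}{1022701} \approx 2.2205$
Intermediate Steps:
$O = -5$ ($O = 6 - 11 = -5$)
$c{\left(p \right)} = 2 p$
$\frac{4628552 - 2357606}{x{\left(563 \right)} + I c{\left(O \right)} k} = \frac{4628552 - 2357606}{1727 \cdot 563 + 168 \cdot 2 \left(-5\right) \left(-30\right)} = \frac{2270946}{972301 + 168 \left(-10\right) \left(-30\right)} = \frac{2270946}{972301 - -50400} = \frac{2270946}{972301 + 50400} = \frac{2270946}{1022701}$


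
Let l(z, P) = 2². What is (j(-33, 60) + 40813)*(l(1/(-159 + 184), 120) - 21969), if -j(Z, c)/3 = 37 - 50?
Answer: -897314180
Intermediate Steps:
j(Z, c) = 39 (j(Z, c) = -3*(37 - 50) = -3*(-13) = 39)
l(z, P) = 4
(j(-33, 60) + 40813)*(l(1/(-159 + 184), 120) - 21969) = (39 + 40813)*(4 - 21969) = 40852*(-21965) = -897314180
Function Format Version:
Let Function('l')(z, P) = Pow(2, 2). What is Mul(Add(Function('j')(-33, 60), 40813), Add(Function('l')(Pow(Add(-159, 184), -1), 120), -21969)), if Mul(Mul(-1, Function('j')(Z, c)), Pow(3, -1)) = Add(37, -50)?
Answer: -897314180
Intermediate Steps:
Function('j')(Z, c) = 39 (Function('j')(Z, c) = Mul(-3, Add(37, -50)) = Mul(-3, -13) = 39)
Function('l')(z, P) = 4
Mul(Add(Function('j')(-33, 60), 40813), Add(Function('l')(Pow(Add(-159, 184), -1), 120), -21969)) = Mul(Add(39, 40813), Add(4, -21969)) = Mul(40852, -21965) = -897314180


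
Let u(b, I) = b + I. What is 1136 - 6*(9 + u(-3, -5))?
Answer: 1130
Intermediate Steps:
u(b, I) = I + b
1136 - 6*(9 + u(-3, -5)) = 1136 - 6*(9 + (-5 - 3)) = 1136 - 6*(9 - 8) = 1136 - 6*1 = 1136 - 6 = 1130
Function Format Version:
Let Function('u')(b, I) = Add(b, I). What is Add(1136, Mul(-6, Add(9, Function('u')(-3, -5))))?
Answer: 1130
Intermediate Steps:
Function('u')(b, I) = Add(I, b)
Add(1136, Mul(-6, Add(9, Function('u')(-3, -5)))) = Add(1136, Mul(-6, Add(9, Add(-5, -3)))) = Add(1136, Mul(-6, Add(9, -8))) = Add(1136, Mul(-6, 1)) = Add(1136, -6) = 1130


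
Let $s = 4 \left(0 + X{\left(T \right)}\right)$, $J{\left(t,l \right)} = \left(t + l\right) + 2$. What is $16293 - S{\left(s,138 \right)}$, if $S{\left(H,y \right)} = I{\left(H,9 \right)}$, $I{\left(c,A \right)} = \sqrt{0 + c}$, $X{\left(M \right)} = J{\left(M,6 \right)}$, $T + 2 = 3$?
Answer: $16287$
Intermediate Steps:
$T = 1$ ($T = -2 + 3 = 1$)
$J{\left(t,l \right)} = 2 + l + t$ ($J{\left(t,l \right)} = \left(l + t\right) + 2 = 2 + l + t$)
$X{\left(M \right)} = 8 + M$ ($X{\left(M \right)} = 2 + 6 + M = 8 + M$)
$s = 36$ ($s = 4 \left(0 + \left(8 + 1\right)\right) = 4 \left(0 + 9\right) = 4 \cdot 9 = 36$)
$I{\left(c,A \right)} = \sqrt{c}$
$S{\left(H,y \right)} = \sqrt{H}$
$16293 - S{\left(s,138 \right)} = 16293 - \sqrt{36} = 16293 - 6 = 16287$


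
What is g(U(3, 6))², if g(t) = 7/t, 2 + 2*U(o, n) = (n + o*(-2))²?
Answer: 49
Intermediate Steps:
U(o, n) = -1 + (n - 2*o)²/2 (U(o, n) = -1 + (n + o*(-2))²/2 = -1 + (n - 2*o)²/2)
g(U(3, 6))² = (7/(-1 + (6 - 2*3)²/2))² = (7/(-1 + (6 - 6)²/2))² = (7/(-1 + (½)*0²))² = (7/(-1 + (½)*0))² = (7/(-1 + 0))² = (7/(-1))² = (7*(-1))² = (-7)² = 49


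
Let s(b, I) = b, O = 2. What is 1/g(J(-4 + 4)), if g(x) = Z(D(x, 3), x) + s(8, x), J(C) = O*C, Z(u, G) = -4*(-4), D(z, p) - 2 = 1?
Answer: 1/24 ≈ 0.041667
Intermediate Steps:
D(z, p) = 3 (D(z, p) = 2 + 1 = 3)
Z(u, G) = 16
J(C) = 2*C
g(x) = 24 (g(x) = 16 + 8 = 24)
1/g(J(-4 + 4)) = 1/24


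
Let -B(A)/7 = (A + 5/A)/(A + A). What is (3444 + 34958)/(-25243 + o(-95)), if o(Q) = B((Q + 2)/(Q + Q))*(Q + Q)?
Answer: -166069449/46271311 ≈ -3.5890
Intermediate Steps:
B(A) = -7*(A + 5/A)/(2*A) (B(A) = -7*(A + 5/A)/(A + A) = -7*(A + 5/A)/(2*A))
o(Q) = 2*Q*(-7/2 - 70*Q**2/(2 + Q)**2) (o(Q) = (-7/2 - 35*(Q + Q)**2/(Q + 2)**2/2)*(Q + Q) = (-7/2 - 35*4*Q**2/(2 + Q)**2/2)*(2*Q) = (-7/2 - 70*Q**2/(2 + Q)**2)*(2*Q) = 2*Q*(-7/2 - 70*Q**2/(2 + Q)**2))
(3444 + 34958)/(-25243 + o(-95)) = (3444 + 34958)/(-25243 + (-7*(-95) - 140*(-95)**3/(2 - 95)**2)) = 38402/(-25243 + (665 - 140*(-857375)/(-93)**2)) = 38402/(-25243 + (665 - 140*(-857375)*1/8649)) = 38402/(-25243 + (665 + 120032500/8649)) = 38402/(-25243 + 125784085/8649) = 38402/(-92542622/8649) = 38402*(-8649/92542622) = -166069449/46271311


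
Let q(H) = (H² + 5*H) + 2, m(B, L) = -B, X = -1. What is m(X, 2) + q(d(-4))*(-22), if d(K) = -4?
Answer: 45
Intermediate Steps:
q(H) = 2 + H² + 5*H
m(X, 2) + q(d(-4))*(-22) = -1*(-1) + (2 + (-4)² + 5*(-4))*(-22) = 1 + (2 + 16 - 20)*(-22) = 1 - 2*(-22) = 1 + 44 = 45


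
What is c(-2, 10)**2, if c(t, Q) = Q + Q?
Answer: 400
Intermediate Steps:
c(t, Q) = 2*Q
c(-2, 10)**2 = (2*10)**2 = 20**2 = 400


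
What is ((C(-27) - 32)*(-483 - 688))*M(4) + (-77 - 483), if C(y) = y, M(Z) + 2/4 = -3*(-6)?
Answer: 2416995/2 ≈ 1.2085e+6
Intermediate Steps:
M(Z) = 35/2 (M(Z) = -½ - 3*(-6) = -½ + 18 = 35/2)
((C(-27) - 32)*(-483 - 688))*M(4) + (-77 - 483) = ((-27 - 32)*(-483 - 688))*(35/2) + (-77 - 483) = -59*(-1171)*(35/2) - 560 = 69089*(35/2) - 560 = 2418115/2 - 560 = 2416995/2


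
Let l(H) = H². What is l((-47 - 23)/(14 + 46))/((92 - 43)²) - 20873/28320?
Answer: -3065971/4163040 ≈ -0.73647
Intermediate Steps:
l((-47 - 23)/(14 + 46))/((92 - 43)²) - 20873/28320 = ((-47 - 23)/(14 + 46))²/((92 - 43)²) - 20873/28320 = (-70/60)²/(49²) - 20873*1/28320 = (-70*1/60)²/2401 - 20873/28320 = (-7/6)²*(1/2401) - 20873/28320 = (49/36)*(1/2401) - 20873/28320 = 1/1764 - 20873/28320 = -3065971/4163040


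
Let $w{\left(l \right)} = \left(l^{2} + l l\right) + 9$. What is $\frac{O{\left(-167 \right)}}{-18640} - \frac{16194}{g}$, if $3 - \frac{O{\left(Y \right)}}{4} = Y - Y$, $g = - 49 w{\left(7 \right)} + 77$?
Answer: $\frac{12574757}{4012260} \approx 3.1341$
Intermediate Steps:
$w{\left(l \right)} = 9 + 2 l^{2}$ ($w{\left(l \right)} = \left(l^{2} + l^{2}\right) + 9 = 2 l^{2} + 9 = 9 + 2 l^{2}$)
$g = -5166$ ($g = - 49 \left(9 + 2 \cdot 7^{2}\right) + 77 = - 49 \left(9 + 2 \cdot 49\right) + 77 = - 49 \left(9 + 98\right) + 77 = \left(-49\right) 107 + 77 = -5243 + 77 = -5166$)
$O{\left(Y \right)} = 12$ ($O{\left(Y \right)} = 12 - 4 \left(Y - Y\right) = 12 - 0 = 12 + 0 = 12$)
$\frac{O{\left(-167 \right)}}{-18640} - \frac{16194}{g} = \frac{12}{-18640} - \frac{16194}{-5166} = 12 \left(- \frac{1}{18640}\right) - - \frac{2699}{861} = - \frac{3}{4660} + \frac{2699}{861} = \frac{12574757}{4012260}$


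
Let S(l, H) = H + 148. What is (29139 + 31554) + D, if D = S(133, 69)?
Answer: 60910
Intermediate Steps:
S(l, H) = 148 + H
D = 217 (D = 148 + 69 = 217)
(29139 + 31554) + D = (29139 + 31554) + 217 = 60693 + 217 = 60910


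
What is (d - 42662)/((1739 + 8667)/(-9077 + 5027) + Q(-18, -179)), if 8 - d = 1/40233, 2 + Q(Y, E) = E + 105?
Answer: 1158366408525/2133730333 ≈ 542.88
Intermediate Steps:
Q(Y, E) = 103 + E (Q(Y, E) = -2 + (E + 105) = -2 + (105 + E) = 103 + E)
d = 321863/40233 (d = 8 - 1/40233 = 321863/40233 ≈ 8.0000)
(d - 42662)/((1739 + 8667)/(-9077 + 5027) + Q(-18, -179)) = (321863/40233 - 42662)/((1739 + 8667)/(-9077 + 5027) + (103 - 179)) = -1716098383/(40233*(10406/(-4050) - 76)) = -1716098383/(40233*(10406*(-1/4050) - 76)) = -1716098383/(40233*(-5203/2025 - 76)) = -1716098383/(40233*(-159103/2025)) = -1716098383/40233*(-2025/159103) = 1158366408525/2133730333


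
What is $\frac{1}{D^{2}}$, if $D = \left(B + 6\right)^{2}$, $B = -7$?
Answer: $1$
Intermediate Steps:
$D = 1$ ($D = \left(-7 + 6\right)^{2} = \left(-1\right)^{2} = 1$)
$\frac{1}{D^{2}} = \frac{1}{1^{2}} = 1^{-1} = 1$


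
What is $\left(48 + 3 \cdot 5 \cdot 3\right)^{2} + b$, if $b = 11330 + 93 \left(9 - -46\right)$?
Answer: $25094$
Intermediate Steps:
$b = 16445$ ($b = 11330 + 93 \left(9 + 46\right) = 11330 + 93 \cdot 55 = 11330 + 5115 = 16445$)
$\left(48 + 3 \cdot 5 \cdot 3\right)^{2} + b = \left(48 + 3 \cdot 5 \cdot 3\right)^{2} + 16445 = \left(48 + 15 \cdot 3\right)^{2} + 16445 = \left(48 + 45\right)^{2} + 16445 = 93^{2} + 16445 = 8649 + 16445 = 25094$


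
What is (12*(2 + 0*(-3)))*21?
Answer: 504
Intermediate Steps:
(12*(2 + 0*(-3)))*21 = (12*(2 + 0))*21 = (12*2)*21 = 24*21 = 504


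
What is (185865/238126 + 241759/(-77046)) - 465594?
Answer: -2135534026907917/4586663949 ≈ -4.6560e+5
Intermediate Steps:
(185865/238126 + 241759/(-77046)) - 465594 = (185865*(1/238126) + 241759*(-1/77046)) - 465594 = (185865/238126 - 241759/77046) - 465594 = -10812237211/4586663949 - 465594 = -2135534026907917/4586663949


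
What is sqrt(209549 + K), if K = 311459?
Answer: 4*sqrt(32563) ≈ 721.81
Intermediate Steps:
sqrt(209549 + K) = sqrt(209549 + 311459) = sqrt(521008) = 4*sqrt(32563)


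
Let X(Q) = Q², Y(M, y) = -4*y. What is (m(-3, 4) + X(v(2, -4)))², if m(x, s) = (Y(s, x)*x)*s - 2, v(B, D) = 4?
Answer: 16900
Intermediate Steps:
m(x, s) = -2 - 4*s*x² (m(x, s) = ((-4*x)*x)*s - 2 = (-4*x²)*s - 2 = -4*s*x² - 2 = -2 - 4*s*x²)
(m(-3, 4) + X(v(2, -4)))² = ((-2 - 4*4*(-3)²) + 4²)² = ((-2 - 4*4*9) + 16)² = ((-2 - 144) + 16)² = (-146 + 16)² = (-130)² = 16900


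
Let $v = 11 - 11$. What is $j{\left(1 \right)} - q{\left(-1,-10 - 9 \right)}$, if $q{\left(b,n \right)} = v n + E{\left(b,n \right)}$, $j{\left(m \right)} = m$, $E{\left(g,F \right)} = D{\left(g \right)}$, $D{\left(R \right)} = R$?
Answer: $2$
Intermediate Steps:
$E{\left(g,F \right)} = g$
$v = 0$
$q{\left(b,n \right)} = b$ ($q{\left(b,n \right)} = 0 n + b = 0 + b = b$)
$j{\left(1 \right)} - q{\left(-1,-10 - 9 \right)} = 1 - -1 = 1 + 1 = 2$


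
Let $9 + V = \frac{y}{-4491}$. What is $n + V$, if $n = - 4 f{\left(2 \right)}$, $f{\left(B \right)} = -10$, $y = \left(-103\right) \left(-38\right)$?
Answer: $\frac{135307}{4491} \approx 30.128$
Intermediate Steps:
$y = 3914$
$V = - \frac{44333}{4491}$ ($V = -9 + \frac{3914}{-4491} = -9 + 3914 \left(- \frac{1}{4491}\right) = -9 - \frac{3914}{4491} = - \frac{44333}{4491} \approx -9.8715$)
$n = 40$ ($n = \left(-4\right) \left(-10\right) = 40$)
$n + V = 40 - \frac{44333}{4491} = \frac{135307}{4491}$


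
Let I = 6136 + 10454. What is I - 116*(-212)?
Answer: 41182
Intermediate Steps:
I = 16590
I - 116*(-212) = 16590 - 116*(-212) = 16590 - 1*(-24592) = 16590 + 24592 = 41182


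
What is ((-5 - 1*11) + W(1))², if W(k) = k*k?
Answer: 225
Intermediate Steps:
W(k) = k²
((-5 - 1*11) + W(1))² = ((-5 - 1*11) + 1²)² = ((-5 - 11) + 1)² = (-16 + 1)² = (-15)² = 225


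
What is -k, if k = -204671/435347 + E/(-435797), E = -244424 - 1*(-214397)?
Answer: 76122843418/189722916559 ≈ 0.40123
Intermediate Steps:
E = -30027 (E = -244424 + 214397 = -30027)
k = -76122843418/189722916559 (k = -204671/435347 - 30027/(-435797) = -204671*1/435347 - 30027*(-1/435797) = -204671/435347 + 30027/435797 = -76122843418/189722916559 ≈ -0.40123)
-k = -1*(-76122843418/189722916559) = 76122843418/189722916559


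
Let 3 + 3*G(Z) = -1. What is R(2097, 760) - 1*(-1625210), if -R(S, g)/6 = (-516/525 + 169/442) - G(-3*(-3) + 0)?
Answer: 4834986669/2975 ≈ 1.6252e+6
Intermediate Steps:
G(Z) = -4/3 (G(Z) = -1 + (1/3)*(-1) = -1 - 1/3 = -4/3)
R(S, g) = -13081/2975 (R(S, g) = -6*((-516/525 + 169/442) - 1*(-4/3)) = -6*((-516*1/525 + 169*(1/442)) + 4/3) = -6*((-172/175 + 13/34) + 4/3) = -6*(-3573/5950 + 4/3) = -6*13081/17850 = -13081/2975)
R(2097, 760) - 1*(-1625210) = -13081/2975 - 1*(-1625210) = -13081/2975 + 1625210 = 4834986669/2975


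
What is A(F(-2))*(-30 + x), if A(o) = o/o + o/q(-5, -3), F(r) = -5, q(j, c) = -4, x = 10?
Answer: -45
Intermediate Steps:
A(o) = 1 - o/4 (A(o) = o/o + o/(-4) = 1 + o*(-1/4) = 1 - o/4)
A(F(-2))*(-30 + x) = (1 - 1/4*(-5))*(-30 + 10) = (1 + 5/4)*(-20) = (9/4)*(-20) = -45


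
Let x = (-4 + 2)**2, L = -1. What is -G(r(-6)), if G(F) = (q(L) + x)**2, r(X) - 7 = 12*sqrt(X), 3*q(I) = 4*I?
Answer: -64/9 ≈ -7.1111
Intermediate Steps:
q(I) = 4*I/3 (q(I) = (4*I)/3 = 4*I/3)
x = 4 (x = (-2)**2 = 4)
r(X) = 7 + 12*sqrt(X)
G(F) = 64/9 (G(F) = ((4/3)*(-1) + 4)**2 = (-4/3 + 4)**2 = (8/3)**2 = 64/9)
-G(r(-6)) = -1*64/9 = -64/9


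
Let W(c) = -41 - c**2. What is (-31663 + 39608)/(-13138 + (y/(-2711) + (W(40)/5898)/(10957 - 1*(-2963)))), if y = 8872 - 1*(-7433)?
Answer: -589448908574400/975169911365477 ≈ -0.60446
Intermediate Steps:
y = 16305 (y = 8872 + 7433 = 16305)
(-31663 + 39608)/(-13138 + (y/(-2711) + (W(40)/5898)/(10957 - 1*(-2963)))) = (-31663 + 39608)/(-13138 + (16305/(-2711) + ((-41 - 1*40**2)/5898)/(10957 - 1*(-2963)))) = 7945/(-13138 + (16305*(-1/2711) + ((-41 - 1*1600)*(1/5898))/(10957 + 2963))) = 7945/(-13138 + (-16305/2711 + ((-41 - 1600)*(1/5898))/13920)) = 7945/(-13138 + (-16305/2711 - 1641*1/5898*(1/13920))) = 7945/(-13138 + (-16305/2711 - 547/1966*1/13920)) = 7945/(-13138 + (-16305/2711 - 547/27366720)) = 7945/(-13138 - 446215852517/74191177920) = 7945/(-975169911365477/74191177920) = 7945*(-74191177920/975169911365477) = -589448908574400/975169911365477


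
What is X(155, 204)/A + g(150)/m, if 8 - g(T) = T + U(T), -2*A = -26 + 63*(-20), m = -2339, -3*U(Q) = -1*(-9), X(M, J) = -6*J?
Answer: -2773559/1503977 ≈ -1.8442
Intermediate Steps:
U(Q) = -3 (U(Q) = -(-1)*(-9)/3 = -⅓*9 = -3)
A = 643 (A = -(-26 + 63*(-20))/2 = -(-26 - 1260)/2 = -½*(-1286) = 643)
g(T) = 11 - T (g(T) = 8 - (T - 3) = 8 - (-3 + T) = 8 + (3 - T) = 11 - T)
X(155, 204)/A + g(150)/m = -6*204/643 + (11 - 1*150)/(-2339) = -1224*1/643 + (11 - 150)*(-1/2339) = -1224/643 - 139*(-1/2339) = -1224/643 + 139/2339 = -2773559/1503977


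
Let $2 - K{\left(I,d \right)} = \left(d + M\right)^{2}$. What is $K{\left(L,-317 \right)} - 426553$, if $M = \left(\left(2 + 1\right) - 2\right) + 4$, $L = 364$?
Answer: $-523895$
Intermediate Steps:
$M = 5$ ($M = \left(3 - 2\right) + 4 = 1 + 4 = 5$)
$K{\left(I,d \right)} = 2 - \left(5 + d\right)^{2}$ ($K{\left(I,d \right)} = 2 - \left(d + 5\right)^{2} = 2 - \left(5 + d\right)^{2}$)
$K{\left(L,-317 \right)} - 426553 = \left(2 - \left(5 - 317\right)^{2}\right) - 426553 = \left(2 - \left(-312\right)^{2}\right) - 426553 = \left(2 - 97344\right) - 426553 = -97342 - 426553 = -523895$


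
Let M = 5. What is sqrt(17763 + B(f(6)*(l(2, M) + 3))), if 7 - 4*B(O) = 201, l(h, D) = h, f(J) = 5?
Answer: sqrt(70858)/2 ≈ 133.10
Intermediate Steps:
B(O) = -97/2 (B(O) = 7/4 - 1/4*201 = 7/4 - 201/4 = -97/2)
sqrt(17763 + B(f(6)*(l(2, M) + 3))) = sqrt(17763 - 97/2) = sqrt(35429/2) = sqrt(70858)/2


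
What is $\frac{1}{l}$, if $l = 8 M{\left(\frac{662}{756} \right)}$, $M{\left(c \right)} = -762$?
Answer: $- \frac{1}{6096} \approx -0.00016404$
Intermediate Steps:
$l = -6096$ ($l = 8 \left(-762\right) = -6096$)
$\frac{1}{l} = \frac{1}{-6096} = - \frac{1}{6096}$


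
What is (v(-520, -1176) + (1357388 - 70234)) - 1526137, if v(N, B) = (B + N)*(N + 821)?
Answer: -749479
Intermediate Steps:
v(N, B) = (821 + N)*(B + N) (v(N, B) = (B + N)*(821 + N) = (821 + N)*(B + N))
(v(-520, -1176) + (1357388 - 70234)) - 1526137 = (((-520)² + 821*(-1176) + 821*(-520) - 1176*(-520)) + (1357388 - 70234)) - 1526137 = ((270400 - 965496 - 426920 + 611520) + 1287154) - 1526137 = (-510496 + 1287154) - 1526137 = 776658 - 1526137 = -749479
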